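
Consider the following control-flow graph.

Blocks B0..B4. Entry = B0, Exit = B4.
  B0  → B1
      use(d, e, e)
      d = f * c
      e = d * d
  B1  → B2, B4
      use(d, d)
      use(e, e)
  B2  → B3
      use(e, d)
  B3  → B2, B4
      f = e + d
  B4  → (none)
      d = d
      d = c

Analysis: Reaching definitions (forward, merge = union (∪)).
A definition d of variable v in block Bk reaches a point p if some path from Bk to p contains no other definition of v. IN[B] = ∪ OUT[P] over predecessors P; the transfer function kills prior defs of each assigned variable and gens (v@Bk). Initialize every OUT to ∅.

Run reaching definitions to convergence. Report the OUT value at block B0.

Fixpoint table:
  B0:  IN={}  OUT={d@B0, e@B0}
  B1:  IN={d@B0, e@B0}  OUT={d@B0, e@B0}
  B2:  IN={d@B0, e@B0, f@B3}  OUT={d@B0, e@B0, f@B3}
  B3:  IN={d@B0, e@B0, f@B3}  OUT={d@B0, e@B0, f@B3}
  B4:  IN={d@B0, e@B0, f@B3}  OUT={d@B4, e@B0, f@B3}

B0 is the boundary node: IN[B0] = {}
Applying B0's transfer function to that IN value gives OUT[B0] (row B0 above).

Answer: {d@B0, e@B0}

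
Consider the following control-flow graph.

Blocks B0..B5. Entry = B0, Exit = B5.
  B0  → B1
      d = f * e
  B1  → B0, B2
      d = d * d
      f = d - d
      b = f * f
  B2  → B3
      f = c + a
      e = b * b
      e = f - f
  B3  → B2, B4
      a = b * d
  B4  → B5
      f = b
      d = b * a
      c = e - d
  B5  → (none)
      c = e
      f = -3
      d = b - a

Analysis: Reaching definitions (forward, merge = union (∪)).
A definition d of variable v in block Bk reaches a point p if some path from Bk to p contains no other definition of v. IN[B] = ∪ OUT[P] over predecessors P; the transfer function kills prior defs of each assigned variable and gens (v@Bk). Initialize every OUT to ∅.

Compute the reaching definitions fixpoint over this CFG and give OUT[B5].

Fixpoint table:
  B0:   IN={b@B1, d@B1, f@B1}   OUT={b@B1, d@B0, f@B1}
  B1:   IN={b@B1, d@B0, f@B1}   OUT={b@B1, d@B1, f@B1}
  B2:   IN={a@B3, b@B1, d@B1, e@B2, f@B1, f@B2}   OUT={a@B3, b@B1, d@B1, e@B2, f@B2}
  B3:   IN={a@B3, b@B1, d@B1, e@B2, f@B2}   OUT={a@B3, b@B1, d@B1, e@B2, f@B2}
  B4:   IN={a@B3, b@B1, d@B1, e@B2, f@B2}   OUT={a@B3, b@B1, c@B4, d@B4, e@B2, f@B4}
  B5:   IN={a@B3, b@B1, c@B4, d@B4, e@B2, f@B4}   OUT={a@B3, b@B1, c@B5, d@B5, e@B2, f@B5}

Merge at B5: IN[B5] = OUT[B4] = {a@B3, b@B1, c@B4, d@B4, e@B2, f@B4}
Applying B5's transfer function to that IN value gives OUT[B5] (row B5 above).

Answer: {a@B3, b@B1, c@B5, d@B5, e@B2, f@B5}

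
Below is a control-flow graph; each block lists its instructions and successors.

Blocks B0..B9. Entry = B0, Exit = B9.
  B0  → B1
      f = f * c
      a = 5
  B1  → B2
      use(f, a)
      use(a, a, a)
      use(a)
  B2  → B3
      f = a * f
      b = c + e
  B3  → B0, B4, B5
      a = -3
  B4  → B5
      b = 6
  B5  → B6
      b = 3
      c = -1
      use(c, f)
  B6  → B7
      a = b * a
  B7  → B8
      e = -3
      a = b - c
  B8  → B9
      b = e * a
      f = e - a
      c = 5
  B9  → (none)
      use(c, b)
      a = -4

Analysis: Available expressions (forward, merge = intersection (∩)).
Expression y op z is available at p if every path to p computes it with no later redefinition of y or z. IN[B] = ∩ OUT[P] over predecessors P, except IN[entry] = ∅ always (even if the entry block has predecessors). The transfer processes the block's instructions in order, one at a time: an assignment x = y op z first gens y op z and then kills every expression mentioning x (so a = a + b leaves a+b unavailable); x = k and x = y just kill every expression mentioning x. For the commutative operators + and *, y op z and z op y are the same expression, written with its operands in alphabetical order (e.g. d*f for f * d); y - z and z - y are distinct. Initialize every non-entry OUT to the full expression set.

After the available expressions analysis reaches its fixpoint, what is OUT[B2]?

Converged values:
  B0:  IN={}  OUT={}
  B1:  IN={}  OUT={}
  B2:  IN={}  OUT={c+e}
  B3:  IN={c+e}  OUT={c+e}
  B4:  IN={c+e}  OUT={c+e}
  B5:  IN={c+e}  OUT={}
  B6:  IN={}  OUT={}
  B7:  IN={}  OUT={b-c}
  B8:  IN={b-c}  OUT={a*e, e-a}
  B9:  IN={a*e, e-a}  OUT={}

Merge at B2: IN[B2] = OUT[B1] = {}
Applying B2's transfer function to that IN value gives OUT[B2] (row B2 above).

Answer: {c+e}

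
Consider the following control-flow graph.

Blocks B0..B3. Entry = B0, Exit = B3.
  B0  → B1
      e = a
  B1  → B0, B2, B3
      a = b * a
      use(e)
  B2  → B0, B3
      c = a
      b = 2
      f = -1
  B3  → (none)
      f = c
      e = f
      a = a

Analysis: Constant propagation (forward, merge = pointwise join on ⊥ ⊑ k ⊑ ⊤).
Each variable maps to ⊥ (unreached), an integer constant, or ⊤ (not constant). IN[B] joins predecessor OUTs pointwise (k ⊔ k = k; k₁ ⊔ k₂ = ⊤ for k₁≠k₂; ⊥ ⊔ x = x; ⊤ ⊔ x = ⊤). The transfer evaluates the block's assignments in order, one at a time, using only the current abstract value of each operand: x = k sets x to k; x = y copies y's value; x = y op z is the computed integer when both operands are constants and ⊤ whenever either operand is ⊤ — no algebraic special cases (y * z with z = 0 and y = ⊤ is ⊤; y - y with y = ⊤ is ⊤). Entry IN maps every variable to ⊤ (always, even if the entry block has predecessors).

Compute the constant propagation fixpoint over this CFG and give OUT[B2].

Answer: {a: ⊤, b: 2, c: ⊤, d: ⊤, e: ⊤, f: -1}

Derivation:
Fixpoint table:
  B0:  IN=(all ⊤)  OUT=(all ⊤)
  B1:  IN=(all ⊤)  OUT=(all ⊤)
  B2:  IN=(all ⊤)  OUT={b:2, f:-1; rest ⊤}
  B3:  IN=(all ⊤)  OUT=(all ⊤)

Merge at B2: IN[B2] = OUT[B1] = {a: ⊤, b: ⊤, c: ⊤, d: ⊤, e: ⊤, f: ⊤}
Applying B2's transfer function to that IN value gives OUT[B2] (row B2 above).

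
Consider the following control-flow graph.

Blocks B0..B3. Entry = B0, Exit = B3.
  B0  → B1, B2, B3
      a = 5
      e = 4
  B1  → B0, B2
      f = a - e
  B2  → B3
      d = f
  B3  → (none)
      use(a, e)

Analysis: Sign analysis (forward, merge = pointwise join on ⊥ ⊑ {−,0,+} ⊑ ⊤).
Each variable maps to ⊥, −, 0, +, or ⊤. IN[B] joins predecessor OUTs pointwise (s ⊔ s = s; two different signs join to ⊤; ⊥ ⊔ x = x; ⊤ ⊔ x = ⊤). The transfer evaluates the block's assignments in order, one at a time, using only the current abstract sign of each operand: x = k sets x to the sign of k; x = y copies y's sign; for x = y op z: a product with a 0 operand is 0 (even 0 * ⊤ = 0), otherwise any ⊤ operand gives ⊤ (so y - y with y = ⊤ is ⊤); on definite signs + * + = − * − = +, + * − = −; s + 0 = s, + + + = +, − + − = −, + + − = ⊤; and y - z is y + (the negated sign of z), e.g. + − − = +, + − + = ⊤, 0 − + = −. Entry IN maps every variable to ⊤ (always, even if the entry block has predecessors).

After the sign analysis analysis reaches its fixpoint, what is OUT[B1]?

Answer: {a: +, b: ⊤, c: ⊤, d: ⊤, e: +, f: ⊤}

Derivation:
Converged values:
  B0:  IN=(all ⊤)  OUT={a:+, e:+; rest ⊤}
  B1:  IN={a:+, e:+; rest ⊤}  OUT={a:+, e:+; rest ⊤}
  B2:  IN={a:+, e:+; rest ⊤}  OUT={a:+, e:+; rest ⊤}
  B3:  IN={a:+, e:+; rest ⊤}  OUT={a:+, e:+; rest ⊤}

Merge at B1: IN[B1] = OUT[B0] = {a: +, b: ⊤, c: ⊤, d: ⊤, e: +, f: ⊤}
Applying B1's transfer function to that IN value gives OUT[B1] (row B1 above).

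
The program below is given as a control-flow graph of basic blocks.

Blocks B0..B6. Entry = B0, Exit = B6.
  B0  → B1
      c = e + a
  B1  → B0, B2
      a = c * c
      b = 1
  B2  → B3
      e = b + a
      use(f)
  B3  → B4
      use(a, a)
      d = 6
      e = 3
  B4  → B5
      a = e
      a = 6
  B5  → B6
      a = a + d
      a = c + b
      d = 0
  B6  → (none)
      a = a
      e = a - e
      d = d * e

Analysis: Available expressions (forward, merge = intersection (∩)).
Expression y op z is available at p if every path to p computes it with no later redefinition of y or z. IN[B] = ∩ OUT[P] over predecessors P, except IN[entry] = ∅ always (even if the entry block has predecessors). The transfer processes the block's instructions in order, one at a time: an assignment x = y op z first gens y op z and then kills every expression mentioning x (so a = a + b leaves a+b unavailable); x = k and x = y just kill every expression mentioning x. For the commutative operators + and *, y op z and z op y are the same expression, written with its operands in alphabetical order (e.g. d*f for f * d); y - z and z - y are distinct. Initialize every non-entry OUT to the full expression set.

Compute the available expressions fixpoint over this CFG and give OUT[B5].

Answer: {b+c, c*c}

Derivation:
Converged values:
  B0: | IN={} | OUT={a+e}
  B1: | IN={a+e} | OUT={c*c}
  B2: | IN={c*c} | OUT={a+b, c*c}
  B3: | IN={a+b, c*c} | OUT={a+b, c*c}
  B4: | IN={a+b, c*c} | OUT={c*c}
  B5: | IN={c*c} | OUT={b+c, c*c}
  B6: | IN={b+c, c*c} | OUT={b+c, c*c}

Merge at B5: IN[B5] = OUT[B4] = {c*c}
Applying B5's transfer function to that IN value gives OUT[B5] (row B5 above).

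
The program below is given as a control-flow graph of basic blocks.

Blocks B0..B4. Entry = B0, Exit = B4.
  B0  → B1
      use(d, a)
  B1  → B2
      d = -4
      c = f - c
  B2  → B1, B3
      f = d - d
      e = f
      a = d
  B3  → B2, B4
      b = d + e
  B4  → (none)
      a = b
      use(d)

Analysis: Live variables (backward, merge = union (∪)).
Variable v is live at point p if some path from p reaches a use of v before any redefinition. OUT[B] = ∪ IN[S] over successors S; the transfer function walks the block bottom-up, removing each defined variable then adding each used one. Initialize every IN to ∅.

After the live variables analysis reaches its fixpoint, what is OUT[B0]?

Converged values:
  B0:   IN={a, c, d, f}   OUT={c, f}
  B1:   IN={c, f}   OUT={c, d}
  B2:   IN={c, d}   OUT={c, d, e, f}
  B3:   IN={c, d, e}   OUT={b, c, d}
  B4:   IN={b, d}   OUT={}

Merge at B0: OUT[B0] = IN[B1] = {c, f}

Answer: {c, f}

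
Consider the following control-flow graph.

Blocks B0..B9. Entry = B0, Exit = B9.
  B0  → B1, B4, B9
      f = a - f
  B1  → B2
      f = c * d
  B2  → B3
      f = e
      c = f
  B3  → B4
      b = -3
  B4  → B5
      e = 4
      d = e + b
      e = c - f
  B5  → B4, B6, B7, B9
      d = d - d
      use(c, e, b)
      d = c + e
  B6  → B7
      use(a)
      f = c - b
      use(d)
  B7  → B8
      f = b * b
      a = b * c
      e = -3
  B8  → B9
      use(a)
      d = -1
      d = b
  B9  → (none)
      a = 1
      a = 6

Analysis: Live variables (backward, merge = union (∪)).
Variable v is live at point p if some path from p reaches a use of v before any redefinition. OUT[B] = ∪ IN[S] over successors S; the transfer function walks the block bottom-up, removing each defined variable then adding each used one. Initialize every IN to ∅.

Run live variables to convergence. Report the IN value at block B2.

Answer: {a, e}

Trace:
Fixpoint table:
  B0:  IN={a, b, c, d, e, f}  OUT={a, b, c, d, e, f}
  B1:  IN={a, c, d, e}  OUT={a, e}
  B2:  IN={a, e}  OUT={a, c, f}
  B3:  IN={a, c, f}  OUT={a, b, c, f}
  B4:  IN={a, b, c, f}  OUT={a, b, c, d, e, f}
  B5:  IN={a, b, c, d, e, f}  OUT={a, b, c, d, f}
  B6:  IN={a, b, c, d}  OUT={b, c}
  B7:  IN={b, c}  OUT={a, b}
  B8:  IN={a, b}  OUT={}
  B9:  IN={}  OUT={}

Merge at B2: OUT[B2] = IN[B3] = {a, c, f}
Applying B2's transfer function to that OUT value gives IN[B2] (row B2 above).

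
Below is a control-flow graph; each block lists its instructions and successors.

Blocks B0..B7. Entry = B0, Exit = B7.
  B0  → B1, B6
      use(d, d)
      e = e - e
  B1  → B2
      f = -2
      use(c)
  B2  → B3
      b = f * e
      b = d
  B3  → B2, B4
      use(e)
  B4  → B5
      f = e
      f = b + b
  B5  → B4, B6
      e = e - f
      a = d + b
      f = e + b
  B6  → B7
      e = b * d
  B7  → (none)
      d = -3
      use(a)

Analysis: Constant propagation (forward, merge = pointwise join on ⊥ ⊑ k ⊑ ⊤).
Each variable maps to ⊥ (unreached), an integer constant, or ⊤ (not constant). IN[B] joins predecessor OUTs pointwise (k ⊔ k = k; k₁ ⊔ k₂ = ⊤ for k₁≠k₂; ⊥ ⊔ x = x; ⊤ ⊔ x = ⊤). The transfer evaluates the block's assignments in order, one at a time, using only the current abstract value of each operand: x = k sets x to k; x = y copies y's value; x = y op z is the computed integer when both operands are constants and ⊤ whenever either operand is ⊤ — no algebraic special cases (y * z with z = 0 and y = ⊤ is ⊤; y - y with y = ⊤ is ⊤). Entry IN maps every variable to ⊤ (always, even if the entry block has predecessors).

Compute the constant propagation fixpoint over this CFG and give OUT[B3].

Answer: {a: ⊤, b: ⊤, c: ⊤, d: ⊤, e: ⊤, f: -2}

Working:
Per-block solution:
  B0:   IN=(all ⊤)   OUT=(all ⊤)
  B1:   IN=(all ⊤)   OUT={f:-2; rest ⊤}
  B2:   IN={f:-2; rest ⊤}   OUT={f:-2; rest ⊤}
  B3:   IN={f:-2; rest ⊤}   OUT={f:-2; rest ⊤}
  B4:   IN=(all ⊤)   OUT=(all ⊤)
  B5:   IN=(all ⊤)   OUT=(all ⊤)
  B6:   IN=(all ⊤)   OUT=(all ⊤)
  B7:   IN=(all ⊤)   OUT={d:-3; rest ⊤}

Merge at B3: IN[B3] = OUT[B2] = {a: ⊤, b: ⊤, c: ⊤, d: ⊤, e: ⊤, f: -2}
Applying B3's transfer function to that IN value gives OUT[B3] (row B3 above).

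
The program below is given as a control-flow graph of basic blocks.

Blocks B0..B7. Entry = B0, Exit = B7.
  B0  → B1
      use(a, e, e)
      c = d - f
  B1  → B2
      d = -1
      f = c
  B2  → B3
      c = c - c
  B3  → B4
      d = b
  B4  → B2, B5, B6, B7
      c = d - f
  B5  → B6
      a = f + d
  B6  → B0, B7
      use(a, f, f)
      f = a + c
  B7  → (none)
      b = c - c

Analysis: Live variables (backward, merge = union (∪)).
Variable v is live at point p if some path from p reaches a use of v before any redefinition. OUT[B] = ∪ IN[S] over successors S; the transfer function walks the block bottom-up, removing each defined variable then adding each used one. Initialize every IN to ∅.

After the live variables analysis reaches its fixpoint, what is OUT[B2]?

Per-block solution:
  B0: | IN={a, b, d, e, f} | OUT={a, b, c, e}
  B1: | IN={a, b, c, e} | OUT={a, b, c, e, f}
  B2: | IN={a, b, c, e, f} | OUT={a, b, e, f}
  B3: | IN={a, b, e, f} | OUT={a, b, d, e, f}
  B4: | IN={a, b, d, e, f} | OUT={a, b, c, d, e, f}
  B5: | IN={b, c, d, e, f} | OUT={a, b, c, d, e, f}
  B6: | IN={a, b, c, d, e, f} | OUT={a, b, c, d, e, f}
  B7: | IN={c} | OUT={}

Merge at B2: OUT[B2] = IN[B3] = {a, b, e, f}

Answer: {a, b, e, f}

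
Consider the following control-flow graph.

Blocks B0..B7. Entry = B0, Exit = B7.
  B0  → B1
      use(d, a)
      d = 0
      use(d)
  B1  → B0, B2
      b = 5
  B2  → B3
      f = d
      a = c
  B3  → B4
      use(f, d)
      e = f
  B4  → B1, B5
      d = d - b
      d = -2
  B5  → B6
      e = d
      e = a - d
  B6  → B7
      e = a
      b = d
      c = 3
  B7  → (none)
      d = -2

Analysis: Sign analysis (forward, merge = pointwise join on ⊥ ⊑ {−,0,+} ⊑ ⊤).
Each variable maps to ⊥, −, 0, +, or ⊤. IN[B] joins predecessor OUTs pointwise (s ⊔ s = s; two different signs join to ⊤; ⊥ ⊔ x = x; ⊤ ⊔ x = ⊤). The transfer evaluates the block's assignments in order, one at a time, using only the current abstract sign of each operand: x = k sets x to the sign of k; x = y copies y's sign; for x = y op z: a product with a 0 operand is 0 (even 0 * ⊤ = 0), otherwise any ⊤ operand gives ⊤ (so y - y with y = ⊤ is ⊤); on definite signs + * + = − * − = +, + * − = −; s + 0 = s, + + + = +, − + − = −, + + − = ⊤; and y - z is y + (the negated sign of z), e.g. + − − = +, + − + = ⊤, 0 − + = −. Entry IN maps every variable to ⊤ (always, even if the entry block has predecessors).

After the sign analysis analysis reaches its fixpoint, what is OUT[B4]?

Per-block solution:
  B0:  IN=(all ⊤)  OUT={d:0; rest ⊤}
  B1:  IN=(all ⊤)  OUT={b:+; rest ⊤}
  B2:  IN={b:+; rest ⊤}  OUT={b:+; rest ⊤}
  B3:  IN={b:+; rest ⊤}  OUT={b:+; rest ⊤}
  B4:  IN={b:+; rest ⊤}  OUT={b:+, d:-; rest ⊤}
  B5:  IN={b:+, d:-; rest ⊤}  OUT={b:+, d:-; rest ⊤}
  B6:  IN={b:+, d:-; rest ⊤}  OUT={b:-, c:+, d:-; rest ⊤}
  B7:  IN={b:-, c:+, d:-; rest ⊤}  OUT={b:-, c:+, d:-; rest ⊤}

Merge at B4: IN[B4] = OUT[B3] = {a: ⊤, b: +, c: ⊤, d: ⊤, e: ⊤, f: ⊤}
Applying B4's transfer function to that IN value gives OUT[B4] (row B4 above).

Answer: {a: ⊤, b: +, c: ⊤, d: -, e: ⊤, f: ⊤}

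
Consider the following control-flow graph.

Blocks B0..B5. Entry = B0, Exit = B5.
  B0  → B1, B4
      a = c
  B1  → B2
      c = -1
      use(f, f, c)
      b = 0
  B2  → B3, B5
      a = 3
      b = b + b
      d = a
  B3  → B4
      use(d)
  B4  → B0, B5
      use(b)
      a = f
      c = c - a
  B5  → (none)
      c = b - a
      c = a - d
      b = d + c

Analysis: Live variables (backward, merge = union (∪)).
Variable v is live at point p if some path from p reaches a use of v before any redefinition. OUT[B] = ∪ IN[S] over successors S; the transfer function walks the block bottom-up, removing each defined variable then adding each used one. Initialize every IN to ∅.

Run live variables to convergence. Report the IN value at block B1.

Answer: {f}

Working:
Fixpoint table:
  B0:  IN={b, c, d, f}  OUT={b, c, d, f}
  B1:  IN={f}  OUT={b, c, f}
  B2:  IN={b, c, f}  OUT={a, b, c, d, f}
  B3:  IN={b, c, d, f}  OUT={b, c, d, f}
  B4:  IN={b, c, d, f}  OUT={a, b, c, d, f}
  B5:  IN={a, b, d}  OUT={}

Merge at B1: OUT[B1] = IN[B2] = {b, c, f}
Applying B1's transfer function to that OUT value gives IN[B1] (row B1 above).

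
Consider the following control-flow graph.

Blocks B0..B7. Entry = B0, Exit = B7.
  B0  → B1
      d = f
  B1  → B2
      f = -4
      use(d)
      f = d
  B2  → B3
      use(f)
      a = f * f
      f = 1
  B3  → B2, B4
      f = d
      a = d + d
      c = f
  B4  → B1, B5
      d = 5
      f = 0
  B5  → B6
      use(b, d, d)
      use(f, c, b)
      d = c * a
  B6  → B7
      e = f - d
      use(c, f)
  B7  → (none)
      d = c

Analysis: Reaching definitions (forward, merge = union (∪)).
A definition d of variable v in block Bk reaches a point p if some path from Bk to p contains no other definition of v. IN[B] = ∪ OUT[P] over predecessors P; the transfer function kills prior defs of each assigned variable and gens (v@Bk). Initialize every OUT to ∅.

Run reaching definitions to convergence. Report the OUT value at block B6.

Answer: {a@B3, c@B3, d@B5, e@B6, f@B4}

Trace:
Per-block solution:
  B0: | IN={} | OUT={d@B0}
  B1: | IN={a@B3, c@B3, d@B0, d@B4, f@B4} | OUT={a@B3, c@B3, d@B0, d@B4, f@B1}
  B2: | IN={a@B3, c@B3, d@B0, d@B4, f@B1, f@B3} | OUT={a@B2, c@B3, d@B0, d@B4, f@B2}
  B3: | IN={a@B2, c@B3, d@B0, d@B4, f@B2} | OUT={a@B3, c@B3, d@B0, d@B4, f@B3}
  B4: | IN={a@B3, c@B3, d@B0, d@B4, f@B3} | OUT={a@B3, c@B3, d@B4, f@B4}
  B5: | IN={a@B3, c@B3, d@B4, f@B4} | OUT={a@B3, c@B3, d@B5, f@B4}
  B6: | IN={a@B3, c@B3, d@B5, f@B4} | OUT={a@B3, c@B3, d@B5, e@B6, f@B4}
  B7: | IN={a@B3, c@B3, d@B5, e@B6, f@B4} | OUT={a@B3, c@B3, d@B7, e@B6, f@B4}

Merge at B6: IN[B6] = OUT[B5] = {a@B3, c@B3, d@B5, f@B4}
Applying B6's transfer function to that IN value gives OUT[B6] (row B6 above).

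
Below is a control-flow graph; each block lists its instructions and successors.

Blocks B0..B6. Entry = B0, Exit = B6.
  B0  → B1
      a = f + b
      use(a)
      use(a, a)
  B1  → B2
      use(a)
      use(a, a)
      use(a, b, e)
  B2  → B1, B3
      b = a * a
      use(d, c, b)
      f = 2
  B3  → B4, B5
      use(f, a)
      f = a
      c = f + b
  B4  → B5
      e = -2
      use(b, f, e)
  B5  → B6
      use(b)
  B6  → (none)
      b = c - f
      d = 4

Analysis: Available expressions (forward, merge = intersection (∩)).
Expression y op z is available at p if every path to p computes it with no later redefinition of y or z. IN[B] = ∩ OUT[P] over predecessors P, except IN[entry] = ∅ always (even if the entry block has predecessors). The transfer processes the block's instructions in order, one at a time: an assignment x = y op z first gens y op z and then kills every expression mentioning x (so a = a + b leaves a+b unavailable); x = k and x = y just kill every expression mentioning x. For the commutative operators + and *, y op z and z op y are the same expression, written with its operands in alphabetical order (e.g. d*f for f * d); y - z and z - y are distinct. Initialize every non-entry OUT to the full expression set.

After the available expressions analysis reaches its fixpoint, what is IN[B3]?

Fixpoint table:
  B0:   IN={}   OUT={b+f}
  B1:   IN={}   OUT={}
  B2:   IN={}   OUT={a*a}
  B3:   IN={a*a}   OUT={a*a, b+f}
  B4:   IN={a*a, b+f}   OUT={a*a, b+f}
  B5:   IN={a*a, b+f}   OUT={a*a, b+f}
  B6:   IN={a*a, b+f}   OUT={a*a, c-f}

Merge at B3: IN[B3] = OUT[B2] = {a*a}

Answer: {a*a}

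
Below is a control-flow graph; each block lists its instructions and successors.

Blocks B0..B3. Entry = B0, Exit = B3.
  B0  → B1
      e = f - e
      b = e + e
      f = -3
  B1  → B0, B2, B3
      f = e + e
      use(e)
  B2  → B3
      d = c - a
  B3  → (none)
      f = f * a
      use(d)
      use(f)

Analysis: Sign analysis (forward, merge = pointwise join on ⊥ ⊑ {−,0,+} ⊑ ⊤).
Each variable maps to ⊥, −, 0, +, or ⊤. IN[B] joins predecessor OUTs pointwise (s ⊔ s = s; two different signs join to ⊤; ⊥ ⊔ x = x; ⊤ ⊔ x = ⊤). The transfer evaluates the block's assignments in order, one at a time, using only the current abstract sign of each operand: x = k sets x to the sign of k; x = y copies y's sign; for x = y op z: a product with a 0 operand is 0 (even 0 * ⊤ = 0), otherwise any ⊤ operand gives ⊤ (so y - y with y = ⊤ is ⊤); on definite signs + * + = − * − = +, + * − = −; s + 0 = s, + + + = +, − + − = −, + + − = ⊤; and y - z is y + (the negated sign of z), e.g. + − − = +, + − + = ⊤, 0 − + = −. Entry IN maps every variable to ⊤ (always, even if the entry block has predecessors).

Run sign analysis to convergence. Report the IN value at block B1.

Answer: {a: ⊤, b: ⊤, c: ⊤, d: ⊤, e: ⊤, f: -}

Working:
Converged values:
  B0: | IN=(all ⊤) | OUT={f:-; rest ⊤}
  B1: | IN={f:-; rest ⊤} | OUT=(all ⊤)
  B2: | IN=(all ⊤) | OUT=(all ⊤)
  B3: | IN=(all ⊤) | OUT=(all ⊤)

Merge at B1: IN[B1] = OUT[B0] = {a: ⊤, b: ⊤, c: ⊤, d: ⊤, e: ⊤, f: -}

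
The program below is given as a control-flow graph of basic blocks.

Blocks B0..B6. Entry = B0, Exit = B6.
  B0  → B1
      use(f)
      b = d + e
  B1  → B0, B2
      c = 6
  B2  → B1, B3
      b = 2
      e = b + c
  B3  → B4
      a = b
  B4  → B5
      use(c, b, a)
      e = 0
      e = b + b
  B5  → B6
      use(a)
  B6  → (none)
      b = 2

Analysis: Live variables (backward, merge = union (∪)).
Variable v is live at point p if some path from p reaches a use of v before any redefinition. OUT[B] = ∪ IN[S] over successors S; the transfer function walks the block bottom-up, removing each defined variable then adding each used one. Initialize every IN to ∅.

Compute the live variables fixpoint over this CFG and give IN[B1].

Fixpoint table:
  B0:  IN={d, e, f}  OUT={d, e, f}
  B1:  IN={d, e, f}  OUT={c, d, e, f}
  B2:  IN={c, d, f}  OUT={b, c, d, e, f}
  B3:  IN={b, c}  OUT={a, b, c}
  B4:  IN={a, b, c}  OUT={a}
  B5:  IN={a}  OUT={}
  B6:  IN={}  OUT={}

Merge at B1: OUT[B1] = IN[B0] ⊔ IN[B2] = {c, d, e, f}
Applying B1's transfer function to that OUT value gives IN[B1] (row B1 above).

Answer: {d, e, f}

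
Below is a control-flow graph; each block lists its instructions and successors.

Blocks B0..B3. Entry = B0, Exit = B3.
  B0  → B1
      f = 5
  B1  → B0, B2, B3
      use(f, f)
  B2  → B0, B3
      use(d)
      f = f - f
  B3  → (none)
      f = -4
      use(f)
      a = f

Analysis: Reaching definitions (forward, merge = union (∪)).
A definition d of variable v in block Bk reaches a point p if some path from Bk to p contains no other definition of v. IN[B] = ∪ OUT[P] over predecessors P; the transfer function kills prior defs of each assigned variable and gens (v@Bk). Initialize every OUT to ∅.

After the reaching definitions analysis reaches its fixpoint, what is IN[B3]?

Answer: {f@B0, f@B2}

Trace:
Fixpoint table:
  B0:   IN={f@B0, f@B2}   OUT={f@B0}
  B1:   IN={f@B0}   OUT={f@B0}
  B2:   IN={f@B0}   OUT={f@B2}
  B3:   IN={f@B0, f@B2}   OUT={a@B3, f@B3}

Merge at B3: IN[B3] = OUT[B1] ⊔ OUT[B2] = {f@B0, f@B2}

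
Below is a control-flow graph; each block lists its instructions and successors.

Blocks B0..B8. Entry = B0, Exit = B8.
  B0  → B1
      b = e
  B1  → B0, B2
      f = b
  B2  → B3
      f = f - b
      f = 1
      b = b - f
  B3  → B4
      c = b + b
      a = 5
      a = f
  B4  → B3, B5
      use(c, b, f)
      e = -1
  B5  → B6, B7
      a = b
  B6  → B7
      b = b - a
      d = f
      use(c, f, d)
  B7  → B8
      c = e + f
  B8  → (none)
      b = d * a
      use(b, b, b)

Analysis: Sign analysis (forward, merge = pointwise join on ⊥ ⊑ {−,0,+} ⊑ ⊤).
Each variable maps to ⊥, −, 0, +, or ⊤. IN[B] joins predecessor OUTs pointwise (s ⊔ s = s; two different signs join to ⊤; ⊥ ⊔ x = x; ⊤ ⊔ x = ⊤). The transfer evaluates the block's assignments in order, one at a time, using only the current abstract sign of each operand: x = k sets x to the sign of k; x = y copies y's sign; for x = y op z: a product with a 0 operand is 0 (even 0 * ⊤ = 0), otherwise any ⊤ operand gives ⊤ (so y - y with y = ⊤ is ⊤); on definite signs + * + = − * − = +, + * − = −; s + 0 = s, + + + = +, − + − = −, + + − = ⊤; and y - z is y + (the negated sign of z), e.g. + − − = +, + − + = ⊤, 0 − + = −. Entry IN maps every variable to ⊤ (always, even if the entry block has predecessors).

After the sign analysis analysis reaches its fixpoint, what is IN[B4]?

Converged values:
  B0: | IN=(all ⊤) | OUT=(all ⊤)
  B1: | IN=(all ⊤) | OUT=(all ⊤)
  B2: | IN=(all ⊤) | OUT={f:+; rest ⊤}
  B3: | IN={f:+; rest ⊤} | OUT={a:+, f:+; rest ⊤}
  B4: | IN={a:+, f:+; rest ⊤} | OUT={a:+, e:-, f:+; rest ⊤}
  B5: | IN={a:+, e:-, f:+; rest ⊤} | OUT={e:-, f:+; rest ⊤}
  B6: | IN={e:-, f:+; rest ⊤} | OUT={d:+, e:-, f:+; rest ⊤}
  B7: | IN={e:-, f:+; rest ⊤} | OUT={e:-, f:+; rest ⊤}
  B8: | IN={e:-, f:+; rest ⊤} | OUT={e:-, f:+; rest ⊤}

Merge at B4: IN[B4] = OUT[B3] = {a: +, b: ⊤, c: ⊤, d: ⊤, e: ⊤, f: +}

Answer: {a: +, b: ⊤, c: ⊤, d: ⊤, e: ⊤, f: +}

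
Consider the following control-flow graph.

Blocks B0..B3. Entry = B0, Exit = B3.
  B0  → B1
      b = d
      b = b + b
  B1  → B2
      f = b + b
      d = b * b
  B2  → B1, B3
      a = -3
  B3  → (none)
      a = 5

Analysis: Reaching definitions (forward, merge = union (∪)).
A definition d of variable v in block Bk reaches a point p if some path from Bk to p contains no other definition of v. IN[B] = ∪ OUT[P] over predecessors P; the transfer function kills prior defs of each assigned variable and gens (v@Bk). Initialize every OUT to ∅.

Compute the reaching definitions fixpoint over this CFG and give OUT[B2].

Fixpoint table:
  B0:   IN={}   OUT={b@B0}
  B1:   IN={a@B2, b@B0, d@B1, f@B1}   OUT={a@B2, b@B0, d@B1, f@B1}
  B2:   IN={a@B2, b@B0, d@B1, f@B1}   OUT={a@B2, b@B0, d@B1, f@B1}
  B3:   IN={a@B2, b@B0, d@B1, f@B1}   OUT={a@B3, b@B0, d@B1, f@B1}

Merge at B2: IN[B2] = OUT[B1] = {a@B2, b@B0, d@B1, f@B1}
Applying B2's transfer function to that IN value gives OUT[B2] (row B2 above).

Answer: {a@B2, b@B0, d@B1, f@B1}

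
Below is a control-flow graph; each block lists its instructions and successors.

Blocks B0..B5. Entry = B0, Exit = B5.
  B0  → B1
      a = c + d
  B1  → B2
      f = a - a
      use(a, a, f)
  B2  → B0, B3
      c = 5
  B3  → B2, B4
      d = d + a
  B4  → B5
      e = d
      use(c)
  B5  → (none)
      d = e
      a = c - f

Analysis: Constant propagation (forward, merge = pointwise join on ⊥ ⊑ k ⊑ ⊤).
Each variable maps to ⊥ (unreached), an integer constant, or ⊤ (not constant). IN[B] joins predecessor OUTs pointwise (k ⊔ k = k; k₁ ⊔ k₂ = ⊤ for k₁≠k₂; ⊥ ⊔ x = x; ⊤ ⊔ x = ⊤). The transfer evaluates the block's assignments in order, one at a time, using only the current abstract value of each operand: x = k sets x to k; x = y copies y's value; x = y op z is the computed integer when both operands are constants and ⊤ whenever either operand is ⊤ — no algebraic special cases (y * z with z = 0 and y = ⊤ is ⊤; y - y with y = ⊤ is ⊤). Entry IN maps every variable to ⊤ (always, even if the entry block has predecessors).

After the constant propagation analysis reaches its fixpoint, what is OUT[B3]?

Fixpoint table:
  B0: | IN=(all ⊤) | OUT=(all ⊤)
  B1: | IN=(all ⊤) | OUT=(all ⊤)
  B2: | IN=(all ⊤) | OUT={c:5; rest ⊤}
  B3: | IN={c:5; rest ⊤} | OUT={c:5; rest ⊤}
  B4: | IN={c:5; rest ⊤} | OUT={c:5; rest ⊤}
  B5: | IN={c:5; rest ⊤} | OUT={c:5; rest ⊤}

Merge at B3: IN[B3] = OUT[B2] = {a: ⊤, b: ⊤, c: 5, d: ⊤, e: ⊤, f: ⊤}
Applying B3's transfer function to that IN value gives OUT[B3] (row B3 above).

Answer: {a: ⊤, b: ⊤, c: 5, d: ⊤, e: ⊤, f: ⊤}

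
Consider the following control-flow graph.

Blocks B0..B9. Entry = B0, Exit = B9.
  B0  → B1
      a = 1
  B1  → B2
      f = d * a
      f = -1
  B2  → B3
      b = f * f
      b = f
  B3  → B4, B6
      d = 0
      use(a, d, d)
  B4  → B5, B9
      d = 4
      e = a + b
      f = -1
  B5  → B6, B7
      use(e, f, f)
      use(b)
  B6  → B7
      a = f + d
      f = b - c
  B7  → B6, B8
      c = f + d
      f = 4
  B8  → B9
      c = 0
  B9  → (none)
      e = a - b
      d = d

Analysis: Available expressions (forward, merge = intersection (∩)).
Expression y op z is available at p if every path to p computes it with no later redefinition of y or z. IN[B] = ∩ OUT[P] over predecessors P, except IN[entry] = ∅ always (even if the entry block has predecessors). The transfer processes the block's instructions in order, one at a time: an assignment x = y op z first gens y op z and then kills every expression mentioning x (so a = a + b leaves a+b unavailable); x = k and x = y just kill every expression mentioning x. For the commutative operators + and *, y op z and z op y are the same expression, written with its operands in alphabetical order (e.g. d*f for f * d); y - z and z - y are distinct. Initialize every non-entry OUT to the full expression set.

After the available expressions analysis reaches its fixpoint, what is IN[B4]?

Converged values:
  B0: | IN={} | OUT={}
  B1: | IN={} | OUT={a*d}
  B2: | IN={a*d} | OUT={a*d, f*f}
  B3: | IN={a*d, f*f} | OUT={f*f}
  B4: | IN={f*f} | OUT={a+b}
  B5: | IN={a+b} | OUT={a+b}
  B6: | IN={} | OUT={b-c}
  B7: | IN={} | OUT={}
  B8: | IN={} | OUT={}
  B9: | IN={} | OUT={a-b}

Merge at B4: IN[B4] = OUT[B3] = {f*f}

Answer: {f*f}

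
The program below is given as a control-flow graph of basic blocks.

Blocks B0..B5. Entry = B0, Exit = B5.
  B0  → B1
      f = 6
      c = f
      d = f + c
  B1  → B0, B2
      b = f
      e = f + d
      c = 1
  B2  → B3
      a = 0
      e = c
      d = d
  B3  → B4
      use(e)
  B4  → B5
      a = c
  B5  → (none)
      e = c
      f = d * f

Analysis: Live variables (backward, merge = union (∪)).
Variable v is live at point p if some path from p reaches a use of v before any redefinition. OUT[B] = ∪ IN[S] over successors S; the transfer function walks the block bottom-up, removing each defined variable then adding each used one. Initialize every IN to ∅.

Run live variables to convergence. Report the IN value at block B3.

Answer: {c, d, e, f}

Derivation:
Fixpoint table:
  B0:   IN={}   OUT={d, f}
  B1:   IN={d, f}   OUT={c, d, f}
  B2:   IN={c, d, f}   OUT={c, d, e, f}
  B3:   IN={c, d, e, f}   OUT={c, d, f}
  B4:   IN={c, d, f}   OUT={c, d, f}
  B5:   IN={c, d, f}   OUT={}

Merge at B3: OUT[B3] = IN[B4] = {c, d, f}
Applying B3's transfer function to that OUT value gives IN[B3] (row B3 above).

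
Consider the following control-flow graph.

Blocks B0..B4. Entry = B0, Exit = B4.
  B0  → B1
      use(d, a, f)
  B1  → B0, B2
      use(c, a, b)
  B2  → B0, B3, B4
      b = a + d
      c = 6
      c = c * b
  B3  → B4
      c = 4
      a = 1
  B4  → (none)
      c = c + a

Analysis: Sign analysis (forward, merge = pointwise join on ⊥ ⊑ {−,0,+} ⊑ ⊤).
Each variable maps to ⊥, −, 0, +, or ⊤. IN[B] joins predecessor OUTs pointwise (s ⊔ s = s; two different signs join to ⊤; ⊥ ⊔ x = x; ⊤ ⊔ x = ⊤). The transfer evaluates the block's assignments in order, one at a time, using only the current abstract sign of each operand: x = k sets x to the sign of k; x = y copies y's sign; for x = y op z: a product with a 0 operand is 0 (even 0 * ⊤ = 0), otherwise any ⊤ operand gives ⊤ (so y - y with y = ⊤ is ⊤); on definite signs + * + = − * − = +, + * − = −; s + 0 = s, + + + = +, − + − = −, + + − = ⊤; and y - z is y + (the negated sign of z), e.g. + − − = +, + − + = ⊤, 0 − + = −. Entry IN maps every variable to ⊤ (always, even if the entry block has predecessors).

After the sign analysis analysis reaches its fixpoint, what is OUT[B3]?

Answer: {a: +, b: ⊤, c: +, d: ⊤, e: ⊤, f: ⊤}

Working:
Converged values:
  B0:   IN=(all ⊤)   OUT=(all ⊤)
  B1:   IN=(all ⊤)   OUT=(all ⊤)
  B2:   IN=(all ⊤)   OUT=(all ⊤)
  B3:   IN=(all ⊤)   OUT={a:+, c:+; rest ⊤}
  B4:   IN=(all ⊤)   OUT=(all ⊤)

Merge at B3: IN[B3] = OUT[B2] = {a: ⊤, b: ⊤, c: ⊤, d: ⊤, e: ⊤, f: ⊤}
Applying B3's transfer function to that IN value gives OUT[B3] (row B3 above).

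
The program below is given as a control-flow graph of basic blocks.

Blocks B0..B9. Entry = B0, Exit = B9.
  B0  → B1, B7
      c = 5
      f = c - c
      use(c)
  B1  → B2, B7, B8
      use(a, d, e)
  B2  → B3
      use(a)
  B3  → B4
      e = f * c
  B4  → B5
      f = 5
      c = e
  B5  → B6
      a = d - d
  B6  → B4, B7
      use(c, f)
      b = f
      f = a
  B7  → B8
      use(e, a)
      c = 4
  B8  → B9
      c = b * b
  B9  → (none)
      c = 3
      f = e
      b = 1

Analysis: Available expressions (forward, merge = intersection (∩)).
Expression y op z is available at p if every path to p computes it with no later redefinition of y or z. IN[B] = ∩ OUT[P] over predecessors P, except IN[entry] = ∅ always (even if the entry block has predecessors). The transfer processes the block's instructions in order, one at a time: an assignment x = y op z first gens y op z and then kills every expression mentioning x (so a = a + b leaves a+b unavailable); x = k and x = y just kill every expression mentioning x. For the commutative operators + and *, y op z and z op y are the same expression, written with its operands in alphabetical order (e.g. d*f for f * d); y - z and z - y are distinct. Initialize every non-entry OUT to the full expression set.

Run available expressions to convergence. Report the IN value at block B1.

Answer: {c-c}

Trace:
Per-block solution:
  B0:   IN={}   OUT={c-c}
  B1:   IN={c-c}   OUT={c-c}
  B2:   IN={c-c}   OUT={c-c}
  B3:   IN={c-c}   OUT={c*f, c-c}
  B4:   IN={}   OUT={}
  B5:   IN={}   OUT={d-d}
  B6:   IN={d-d}   OUT={d-d}
  B7:   IN={}   OUT={}
  B8:   IN={}   OUT={b*b}
  B9:   IN={b*b}   OUT={}

Merge at B1: IN[B1] = OUT[B0] = {c-c}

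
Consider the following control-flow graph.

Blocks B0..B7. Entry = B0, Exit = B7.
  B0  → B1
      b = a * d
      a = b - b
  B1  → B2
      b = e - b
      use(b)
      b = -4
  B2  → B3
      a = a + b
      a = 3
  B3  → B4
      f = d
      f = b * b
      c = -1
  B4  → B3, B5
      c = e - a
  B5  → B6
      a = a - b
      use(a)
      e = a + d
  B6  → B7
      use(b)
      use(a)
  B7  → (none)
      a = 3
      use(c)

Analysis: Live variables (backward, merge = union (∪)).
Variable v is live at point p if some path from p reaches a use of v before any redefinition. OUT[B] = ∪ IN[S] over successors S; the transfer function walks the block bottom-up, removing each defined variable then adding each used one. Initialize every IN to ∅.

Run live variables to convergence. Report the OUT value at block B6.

Answer: {c}

Working:
Per-block solution:
  B0: | IN={a, d, e} | OUT={a, b, d, e}
  B1: | IN={a, b, d, e} | OUT={a, b, d, e}
  B2: | IN={a, b, d, e} | OUT={a, b, d, e}
  B3: | IN={a, b, d, e} | OUT={a, b, d, e}
  B4: | IN={a, b, d, e} | OUT={a, b, c, d, e}
  B5: | IN={a, b, c, d} | OUT={a, b, c}
  B6: | IN={a, b, c} | OUT={c}
  B7: | IN={c} | OUT={}

Merge at B6: OUT[B6] = IN[B7] = {c}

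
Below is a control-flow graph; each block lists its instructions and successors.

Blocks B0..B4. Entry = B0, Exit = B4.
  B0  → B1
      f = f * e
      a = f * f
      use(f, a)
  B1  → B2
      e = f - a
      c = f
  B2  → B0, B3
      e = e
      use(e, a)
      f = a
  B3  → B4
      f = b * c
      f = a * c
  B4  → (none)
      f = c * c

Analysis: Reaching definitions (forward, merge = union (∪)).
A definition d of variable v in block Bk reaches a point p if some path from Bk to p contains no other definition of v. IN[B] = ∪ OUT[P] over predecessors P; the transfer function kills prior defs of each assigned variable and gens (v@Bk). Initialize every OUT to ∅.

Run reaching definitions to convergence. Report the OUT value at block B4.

Answer: {a@B0, c@B1, e@B2, f@B4}

Working:
Converged values:
  B0:  IN={a@B0, c@B1, e@B2, f@B2}  OUT={a@B0, c@B1, e@B2, f@B0}
  B1:  IN={a@B0, c@B1, e@B2, f@B0}  OUT={a@B0, c@B1, e@B1, f@B0}
  B2:  IN={a@B0, c@B1, e@B1, f@B0}  OUT={a@B0, c@B1, e@B2, f@B2}
  B3:  IN={a@B0, c@B1, e@B2, f@B2}  OUT={a@B0, c@B1, e@B2, f@B3}
  B4:  IN={a@B0, c@B1, e@B2, f@B3}  OUT={a@B0, c@B1, e@B2, f@B4}

Merge at B4: IN[B4] = OUT[B3] = {a@B0, c@B1, e@B2, f@B3}
Applying B4's transfer function to that IN value gives OUT[B4] (row B4 above).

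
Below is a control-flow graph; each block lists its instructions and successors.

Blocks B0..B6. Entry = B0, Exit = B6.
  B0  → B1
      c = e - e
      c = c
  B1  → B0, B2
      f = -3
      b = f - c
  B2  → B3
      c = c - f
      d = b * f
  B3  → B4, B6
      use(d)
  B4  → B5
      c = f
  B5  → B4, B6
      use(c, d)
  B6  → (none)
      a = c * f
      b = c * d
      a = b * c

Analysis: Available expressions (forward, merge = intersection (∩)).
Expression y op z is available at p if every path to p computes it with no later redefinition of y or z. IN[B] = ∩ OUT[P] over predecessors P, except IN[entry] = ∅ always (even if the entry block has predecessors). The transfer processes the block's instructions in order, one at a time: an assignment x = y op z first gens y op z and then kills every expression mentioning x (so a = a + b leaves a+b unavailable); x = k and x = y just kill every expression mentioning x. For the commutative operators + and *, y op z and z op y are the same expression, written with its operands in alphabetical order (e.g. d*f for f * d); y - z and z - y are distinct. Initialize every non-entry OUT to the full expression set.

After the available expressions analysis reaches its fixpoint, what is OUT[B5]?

Fixpoint table:
  B0:   IN={}   OUT={e-e}
  B1:   IN={e-e}   OUT={e-e, f-c}
  B2:   IN={e-e, f-c}   OUT={b*f, e-e}
  B3:   IN={b*f, e-e}   OUT={b*f, e-e}
  B4:   IN={b*f, e-e}   OUT={b*f, e-e}
  B5:   IN={b*f, e-e}   OUT={b*f, e-e}
  B6:   IN={b*f, e-e}   OUT={b*c, c*d, c*f, e-e}

Merge at B5: IN[B5] = OUT[B4] = {b*f, e-e}
Applying B5's transfer function to that IN value gives OUT[B5] (row B5 above).

Answer: {b*f, e-e}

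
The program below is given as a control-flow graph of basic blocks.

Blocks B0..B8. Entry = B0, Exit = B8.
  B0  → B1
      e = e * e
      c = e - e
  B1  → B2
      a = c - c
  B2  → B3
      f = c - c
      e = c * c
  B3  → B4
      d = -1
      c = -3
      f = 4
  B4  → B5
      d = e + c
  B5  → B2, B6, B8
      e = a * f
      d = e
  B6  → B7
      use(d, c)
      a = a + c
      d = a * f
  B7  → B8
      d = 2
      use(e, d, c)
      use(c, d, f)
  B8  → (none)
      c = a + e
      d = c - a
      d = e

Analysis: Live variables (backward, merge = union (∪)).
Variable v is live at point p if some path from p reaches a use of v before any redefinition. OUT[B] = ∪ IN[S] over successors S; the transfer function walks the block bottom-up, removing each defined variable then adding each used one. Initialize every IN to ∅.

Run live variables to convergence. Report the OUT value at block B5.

Fixpoint table:
  B0: | IN={e} | OUT={c}
  B1: | IN={c} | OUT={a, c}
  B2: | IN={a, c} | OUT={a, e}
  B3: | IN={a, e} | OUT={a, c, e, f}
  B4: | IN={a, c, e, f} | OUT={a, c, f}
  B5: | IN={a, c, f} | OUT={a, c, d, e, f}
  B6: | IN={a, c, d, e, f} | OUT={a, c, e, f}
  B7: | IN={a, c, e, f} | OUT={a, e}
  B8: | IN={a, e} | OUT={}

Merge at B5: OUT[B5] = IN[B2] ⊔ IN[B6] ⊔ IN[B8] = {a, c, d, e, f}

Answer: {a, c, d, e, f}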